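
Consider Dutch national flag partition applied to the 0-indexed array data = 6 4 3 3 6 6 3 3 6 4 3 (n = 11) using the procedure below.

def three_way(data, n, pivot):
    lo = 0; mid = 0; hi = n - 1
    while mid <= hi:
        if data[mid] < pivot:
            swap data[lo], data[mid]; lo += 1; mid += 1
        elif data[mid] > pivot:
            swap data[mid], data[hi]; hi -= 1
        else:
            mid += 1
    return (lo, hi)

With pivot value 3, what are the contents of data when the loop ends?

pivot = 3; lo=0, mid=0, hi=10
data[mid]=6>3: swap data[0],data[10]; hi=9 → 3 4 3 3 6 6 3 3 6 4 6
data[mid]=3=3: mid=1
data[mid]=4>3: swap data[1],data[9]; hi=8 → 3 4 3 3 6 6 3 3 6 4 6
data[mid]=4>3: swap data[1],data[8]; hi=7 → 3 6 3 3 6 6 3 3 4 4 6
data[mid]=6>3: swap data[1],data[7]; hi=6 → 3 3 3 3 6 6 3 6 4 4 6
data[mid]=3=3: mid=2
data[mid]=3=3: mid=3
data[mid]=3=3: mid=4
data[mid]=6>3: swap data[4],data[6]; hi=5 → 3 3 3 3 3 6 6 6 4 4 6
data[mid]=3=3: mid=5
data[mid]=6>3: swap data[5],data[5]; hi=4 → 3 3 3 3 3 6 6 6 4 4 6
end: lo=0, hi=4; data = 3 3 3 3 3 6 6 6 4 4 6

3 3 3 3 3 6 6 6 4 4 6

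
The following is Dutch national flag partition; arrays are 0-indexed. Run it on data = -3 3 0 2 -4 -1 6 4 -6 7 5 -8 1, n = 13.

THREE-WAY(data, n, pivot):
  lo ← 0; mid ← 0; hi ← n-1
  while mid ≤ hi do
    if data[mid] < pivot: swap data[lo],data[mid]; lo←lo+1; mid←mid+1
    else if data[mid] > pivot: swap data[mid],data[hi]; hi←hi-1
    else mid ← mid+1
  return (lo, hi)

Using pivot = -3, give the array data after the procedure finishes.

-8 -6 -4 -3 -1 6 4 2 7 5 0 1 3

pivot = -3; lo=0, mid=0, hi=12
data[mid]=-3=-3: mid=1
data[mid]=3>-3: swap data[1],data[12]; hi=11 → -3 1 0 2 -4 -1 6 4 -6 7 5 -8 3
data[mid]=1>-3: swap data[1],data[11]; hi=10 → -3 -8 0 2 -4 -1 6 4 -6 7 5 1 3
data[mid]=-8<-3: swap data[0],data[1]; lo=1,mid=2 → -8 -3 0 2 -4 -1 6 4 -6 7 5 1 3
data[mid]=0>-3: swap data[2],data[10]; hi=9 → -8 -3 5 2 -4 -1 6 4 -6 7 0 1 3
data[mid]=5>-3: swap data[2],data[9]; hi=8 → -8 -3 7 2 -4 -1 6 4 -6 5 0 1 3
data[mid]=7>-3: swap data[2],data[8]; hi=7 → -8 -3 -6 2 -4 -1 6 4 7 5 0 1 3
data[mid]=-6<-3: swap data[1],data[2]; lo=2,mid=3 → -8 -6 -3 2 -4 -1 6 4 7 5 0 1 3
data[mid]=2>-3: swap data[3],data[7]; hi=6 → -8 -6 -3 4 -4 -1 6 2 7 5 0 1 3
data[mid]=4>-3: swap data[3],data[6]; hi=5 → -8 -6 -3 6 -4 -1 4 2 7 5 0 1 3
data[mid]=6>-3: swap data[3],data[5]; hi=4 → -8 -6 -3 -1 -4 6 4 2 7 5 0 1 3
data[mid]=-1>-3: swap data[3],data[4]; hi=3 → -8 -6 -3 -4 -1 6 4 2 7 5 0 1 3
data[mid]=-4<-3: swap data[2],data[3]; lo=3,mid=4 → -8 -6 -4 -3 -1 6 4 2 7 5 0 1 3
end: lo=3, hi=3; data = -8 -6 -4 -3 -1 6 4 2 7 5 0 1 3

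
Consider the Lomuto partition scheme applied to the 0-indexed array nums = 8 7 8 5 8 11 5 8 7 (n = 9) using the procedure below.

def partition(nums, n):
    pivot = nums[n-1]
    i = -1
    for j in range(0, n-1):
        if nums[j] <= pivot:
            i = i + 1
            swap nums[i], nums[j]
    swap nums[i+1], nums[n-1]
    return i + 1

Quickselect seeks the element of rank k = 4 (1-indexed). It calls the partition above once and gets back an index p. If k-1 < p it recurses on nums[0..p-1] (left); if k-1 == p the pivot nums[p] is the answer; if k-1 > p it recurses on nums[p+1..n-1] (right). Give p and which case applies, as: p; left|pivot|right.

pivot=7, i=-1
j=0: 8>7, skip
j=1: 7≤7, i=0, swap(0,1) ⇒ 7 8 8 5 8 11 5 8 7
j=2: 8>7, skip
j=3: 5≤7, i=1, swap(1,3) ⇒ 7 5 8 8 8 11 5 8 7
j=4: 8>7, skip
j=5: 11>7, skip
j=6: 5≤7, i=2, swap(2,6) ⇒ 7 5 5 8 8 11 8 8 7
j=7: 8>7, skip
swap(3,8) ⇒ 7 5 5 7 8 11 8 8 8; return 3
p = 3; k-1 = 3 == 3 ⇒ pivot

3; pivot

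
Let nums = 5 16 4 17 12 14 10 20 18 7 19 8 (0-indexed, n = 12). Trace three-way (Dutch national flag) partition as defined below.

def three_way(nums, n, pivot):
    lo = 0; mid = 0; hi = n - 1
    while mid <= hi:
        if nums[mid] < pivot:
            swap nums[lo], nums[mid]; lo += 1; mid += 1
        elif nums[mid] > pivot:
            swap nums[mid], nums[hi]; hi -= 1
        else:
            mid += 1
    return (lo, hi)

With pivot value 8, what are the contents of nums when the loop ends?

5 4 7 8 14 10 20 18 12 19 17 16

lo=0 mid=0 hi=11
5<8: swap(0,0), lo=1 mid=1 ⇒ 5 16 4 17 12 14 10 20 18 7 19 8
16>8: swap(1,11), hi=10 ⇒ 5 8 4 17 12 14 10 20 18 7 19 16
8=8: mid=2
4<8: swap(1,2), lo=2 mid=3 ⇒ 5 4 8 17 12 14 10 20 18 7 19 16
17>8: swap(3,10), hi=9 ⇒ 5 4 8 19 12 14 10 20 18 7 17 16
19>8: swap(3,9), hi=8 ⇒ 5 4 8 7 12 14 10 20 18 19 17 16
7<8: swap(2,3), lo=3 mid=4 ⇒ 5 4 7 8 12 14 10 20 18 19 17 16
12>8: swap(4,8), hi=7 ⇒ 5 4 7 8 18 14 10 20 12 19 17 16
18>8: swap(4,7), hi=6 ⇒ 5 4 7 8 20 14 10 18 12 19 17 16
20>8: swap(4,6), hi=5 ⇒ 5 4 7 8 10 14 20 18 12 19 17 16
10>8: swap(4,5), hi=4 ⇒ 5 4 7 8 14 10 20 18 12 19 17 16
14>8: swap(4,4), hi=3 ⇒ 5 4 7 8 14 10 20 18 12 19 17 16
done. lo=3 hi=3; nums=5 4 7 8 14 10 20 18 12 19 17 16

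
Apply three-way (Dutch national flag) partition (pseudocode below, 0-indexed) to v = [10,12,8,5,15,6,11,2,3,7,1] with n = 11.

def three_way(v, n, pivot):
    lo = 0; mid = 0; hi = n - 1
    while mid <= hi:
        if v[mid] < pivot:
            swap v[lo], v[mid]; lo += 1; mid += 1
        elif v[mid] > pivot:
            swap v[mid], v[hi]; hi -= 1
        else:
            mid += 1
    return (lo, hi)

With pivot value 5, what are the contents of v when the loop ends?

pivot = 5; lo=0, mid=0, hi=10
v[mid]=10>5: swap v[0],v[10]; hi=9 → [1,12,8,5,15,6,11,2,3,7,10]
v[mid]=1<5: swap v[0],v[0]; lo=1,mid=1 → [1,12,8,5,15,6,11,2,3,7,10]
v[mid]=12>5: swap v[1],v[9]; hi=8 → [1,7,8,5,15,6,11,2,3,12,10]
v[mid]=7>5: swap v[1],v[8]; hi=7 → [1,3,8,5,15,6,11,2,7,12,10]
v[mid]=3<5: swap v[1],v[1]; lo=2,mid=2 → [1,3,8,5,15,6,11,2,7,12,10]
v[mid]=8>5: swap v[2],v[7]; hi=6 → [1,3,2,5,15,6,11,8,7,12,10]
v[mid]=2<5: swap v[2],v[2]; lo=3,mid=3 → [1,3,2,5,15,6,11,8,7,12,10]
v[mid]=5=5: mid=4
v[mid]=15>5: swap v[4],v[6]; hi=5 → [1,3,2,5,11,6,15,8,7,12,10]
v[mid]=11>5: swap v[4],v[5]; hi=4 → [1,3,2,5,6,11,15,8,7,12,10]
v[mid]=6>5: swap v[4],v[4]; hi=3 → [1,3,2,5,6,11,15,8,7,12,10]
end: lo=3, hi=3; v = [1,3,2,5,6,11,15,8,7,12,10]

[1,3,2,5,6,11,15,8,7,12,10]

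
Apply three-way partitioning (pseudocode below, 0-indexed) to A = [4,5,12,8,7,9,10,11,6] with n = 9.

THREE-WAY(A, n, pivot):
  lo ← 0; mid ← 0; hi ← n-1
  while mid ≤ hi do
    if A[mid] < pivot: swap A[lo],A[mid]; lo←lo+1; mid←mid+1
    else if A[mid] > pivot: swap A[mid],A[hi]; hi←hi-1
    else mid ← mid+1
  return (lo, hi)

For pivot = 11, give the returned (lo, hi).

(7, 7)

lo=0 mid=0 hi=8
4<11: swap(0,0), lo=1 mid=1 ⇒ [4,5,12,8,7,9,10,11,6]
5<11: swap(1,1), lo=2 mid=2 ⇒ [4,5,12,8,7,9,10,11,6]
12>11: swap(2,8), hi=7 ⇒ [4,5,6,8,7,9,10,11,12]
6<11: swap(2,2), lo=3 mid=3 ⇒ [4,5,6,8,7,9,10,11,12]
8<11: swap(3,3), lo=4 mid=4 ⇒ [4,5,6,8,7,9,10,11,12]
7<11: swap(4,4), lo=5 mid=5 ⇒ [4,5,6,8,7,9,10,11,12]
9<11: swap(5,5), lo=6 mid=6 ⇒ [4,5,6,8,7,9,10,11,12]
10<11: swap(6,6), lo=7 mid=7 ⇒ [4,5,6,8,7,9,10,11,12]
11=11: mid=8
done. lo=7 hi=7; A=[4,5,6,8,7,9,10,11,12]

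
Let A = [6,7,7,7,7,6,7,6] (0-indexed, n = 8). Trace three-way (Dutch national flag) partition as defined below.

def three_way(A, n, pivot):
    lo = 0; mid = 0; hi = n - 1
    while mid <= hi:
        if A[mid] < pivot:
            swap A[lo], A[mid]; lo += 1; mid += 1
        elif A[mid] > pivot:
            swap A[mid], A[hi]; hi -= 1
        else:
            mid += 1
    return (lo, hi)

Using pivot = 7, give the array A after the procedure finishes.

lo=0 mid=0 hi=7
6<7: swap(0,0), lo=1 mid=1 ⇒ [6,7,7,7,7,6,7,6]
7=7: mid=2
7=7: mid=3
7=7: mid=4
7=7: mid=5
6<7: swap(1,5), lo=2 mid=6 ⇒ [6,6,7,7,7,7,7,6]
7=7: mid=7
6<7: swap(2,7), lo=3 mid=8 ⇒ [6,6,6,7,7,7,7,7]
done. lo=3 hi=7; A=[6,6,6,7,7,7,7,7]

[6,6,6,7,7,7,7,7]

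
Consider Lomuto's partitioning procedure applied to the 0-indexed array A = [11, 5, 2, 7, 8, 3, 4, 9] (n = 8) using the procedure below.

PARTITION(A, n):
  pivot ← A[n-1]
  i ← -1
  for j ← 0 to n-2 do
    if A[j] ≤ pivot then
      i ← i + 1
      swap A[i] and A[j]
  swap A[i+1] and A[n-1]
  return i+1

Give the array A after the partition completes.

[5, 2, 7, 8, 3, 4, 9, 11]

pivot = A[7] = 9; i = -1
j=0: A[0]=11 > 9 → no swap
j=1: A[1]=5 ≤ 9 → i=0, swap A[0],A[1] → [5, 11, 2, 7, 8, 3, 4, 9]
j=2: A[2]=2 ≤ 9 → i=1, swap A[1],A[2] → [5, 2, 11, 7, 8, 3, 4, 9]
j=3: A[3]=7 ≤ 9 → i=2, swap A[2],A[3] → [5, 2, 7, 11, 8, 3, 4, 9]
j=4: A[4]=8 ≤ 9 → i=3, swap A[3],A[4] → [5, 2, 7, 8, 11, 3, 4, 9]
j=5: A[5]=3 ≤ 9 → i=4, swap A[4],A[5] → [5, 2, 7, 8, 3, 11, 4, 9]
j=6: A[6]=4 ≤ 9 → i=5, swap A[5],A[6] → [5, 2, 7, 8, 3, 4, 11, 9]
final swap A[6],A[7] → [5, 2, 7, 8, 3, 4, 9, 11]; return 6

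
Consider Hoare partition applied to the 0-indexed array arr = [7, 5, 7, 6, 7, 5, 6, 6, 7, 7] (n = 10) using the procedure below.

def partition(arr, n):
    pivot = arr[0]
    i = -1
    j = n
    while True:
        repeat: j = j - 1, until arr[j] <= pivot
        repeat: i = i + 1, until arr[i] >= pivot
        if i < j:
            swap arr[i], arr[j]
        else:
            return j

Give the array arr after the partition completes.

[7, 5, 7, 6, 6, 5, 6, 7, 7, 7]

pivot = arr[0] = 7; i = -1, j = 10
j→9 (arr[9]=7≤7), i→0 (arr[0]=7≥7); i<j, swap → [7, 5, 7, 6, 7, 5, 6, 6, 7, 7]
j→8 (arr[8]=7≤7), i→2 (arr[2]=7≥7); i<j, swap → [7, 5, 7, 6, 7, 5, 6, 6, 7, 7]
j→7 (arr[7]=6≤7), i→4 (arr[4]=7≥7); i<j, swap → [7, 5, 7, 6, 6, 5, 6, 7, 7, 7]
j→6, i→7; i≥j, return j=6. arr = [7, 5, 7, 6, 6, 5, 6, 7, 7, 7]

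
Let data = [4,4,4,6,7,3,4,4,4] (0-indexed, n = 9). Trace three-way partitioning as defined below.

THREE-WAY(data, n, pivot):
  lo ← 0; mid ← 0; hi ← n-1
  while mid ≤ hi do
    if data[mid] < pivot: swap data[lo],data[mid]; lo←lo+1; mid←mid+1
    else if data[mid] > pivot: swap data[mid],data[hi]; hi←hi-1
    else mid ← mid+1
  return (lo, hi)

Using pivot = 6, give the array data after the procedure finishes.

pivot = 6; lo=0, mid=0, hi=8
data[mid]=4<6: swap data[0],data[0]; lo=1,mid=1 → [4,4,4,6,7,3,4,4,4]
data[mid]=4<6: swap data[1],data[1]; lo=2,mid=2 → [4,4,4,6,7,3,4,4,4]
data[mid]=4<6: swap data[2],data[2]; lo=3,mid=3 → [4,4,4,6,7,3,4,4,4]
data[mid]=6=6: mid=4
data[mid]=7>6: swap data[4],data[8]; hi=7 → [4,4,4,6,4,3,4,4,7]
data[mid]=4<6: swap data[3],data[4]; lo=4,mid=5 → [4,4,4,4,6,3,4,4,7]
data[mid]=3<6: swap data[4],data[5]; lo=5,mid=6 → [4,4,4,4,3,6,4,4,7]
data[mid]=4<6: swap data[5],data[6]; lo=6,mid=7 → [4,4,4,4,3,4,6,4,7]
data[mid]=4<6: swap data[6],data[7]; lo=7,mid=8 → [4,4,4,4,3,4,4,6,7]
end: lo=7, hi=7; data = [4,4,4,4,3,4,4,6,7]

[4,4,4,4,3,4,4,6,7]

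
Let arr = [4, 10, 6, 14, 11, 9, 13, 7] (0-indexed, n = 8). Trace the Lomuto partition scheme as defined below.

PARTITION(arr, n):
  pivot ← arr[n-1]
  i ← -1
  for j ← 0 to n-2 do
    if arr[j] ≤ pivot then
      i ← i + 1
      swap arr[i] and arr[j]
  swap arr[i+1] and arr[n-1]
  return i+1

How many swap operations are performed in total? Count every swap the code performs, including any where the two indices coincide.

3

pivot = arr[7] = 7; i = -1
j=0: arr[0]=4 ≤ 7 → i=0, swap arr[0],arr[0] (no change) → [4, 10, 6, 14, 11, 9, 13, 7]
j=1: arr[1]=10 > 7 → no swap
j=2: arr[2]=6 ≤ 7 → i=1, swap arr[1],arr[2] → [4, 6, 10, 14, 11, 9, 13, 7]
j=3: arr[3]=14 > 7 → no swap
j=4: arr[4]=11 > 7 → no swap
j=5: arr[5]=9 > 7 → no swap
j=6: arr[6]=13 > 7 → no swap
final swap arr[2],arr[7] → [4, 6, 7, 14, 11, 9, 13, 10]; return 2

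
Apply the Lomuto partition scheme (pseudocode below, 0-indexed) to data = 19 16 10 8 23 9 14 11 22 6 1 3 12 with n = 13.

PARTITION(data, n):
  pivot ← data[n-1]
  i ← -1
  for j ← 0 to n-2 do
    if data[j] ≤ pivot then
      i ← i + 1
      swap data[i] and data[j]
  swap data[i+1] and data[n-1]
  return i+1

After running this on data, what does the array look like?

pivot = data[12] = 12; i = -1
j=0: data[0]=19 > 12 → no swap
j=1: data[1]=16 > 12 → no swap
j=2: data[2]=10 ≤ 12 → i=0, swap data[0],data[2] → 10 16 19 8 23 9 14 11 22 6 1 3 12
j=3: data[3]=8 ≤ 12 → i=1, swap data[1],data[3] → 10 8 19 16 23 9 14 11 22 6 1 3 12
j=4: data[4]=23 > 12 → no swap
j=5: data[5]=9 ≤ 12 → i=2, swap data[2],data[5] → 10 8 9 16 23 19 14 11 22 6 1 3 12
j=6: data[6]=14 > 12 → no swap
j=7: data[7]=11 ≤ 12 → i=3, swap data[3],data[7] → 10 8 9 11 23 19 14 16 22 6 1 3 12
j=8: data[8]=22 > 12 → no swap
j=9: data[9]=6 ≤ 12 → i=4, swap data[4],data[9] → 10 8 9 11 6 19 14 16 22 23 1 3 12
j=10: data[10]=1 ≤ 12 → i=5, swap data[5],data[10] → 10 8 9 11 6 1 14 16 22 23 19 3 12
j=11: data[11]=3 ≤ 12 → i=6, swap data[6],data[11] → 10 8 9 11 6 1 3 16 22 23 19 14 12
final swap data[7],data[12] → 10 8 9 11 6 1 3 12 22 23 19 14 16; return 7

10 8 9 11 6 1 3 12 22 23 19 14 16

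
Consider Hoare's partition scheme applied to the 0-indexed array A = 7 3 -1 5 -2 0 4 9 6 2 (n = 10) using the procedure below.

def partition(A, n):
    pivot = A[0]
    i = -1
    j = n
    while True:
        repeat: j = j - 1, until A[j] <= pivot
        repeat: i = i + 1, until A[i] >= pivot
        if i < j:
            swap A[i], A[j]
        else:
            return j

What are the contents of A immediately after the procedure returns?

pivot = A[0] = 7; i = -1, j = 10
j→9 (A[9]=2≤7), i→0 (A[0]=7≥7); i<j, swap → 2 3 -1 5 -2 0 4 9 6 7
j→8 (A[8]=6≤7), i→7 (A[7]=9≥7); i<j, swap → 2 3 -1 5 -2 0 4 6 9 7
j→7, i→8; i≥j, return j=7. A = 2 3 -1 5 -2 0 4 6 9 7

2 3 -1 5 -2 0 4 6 9 7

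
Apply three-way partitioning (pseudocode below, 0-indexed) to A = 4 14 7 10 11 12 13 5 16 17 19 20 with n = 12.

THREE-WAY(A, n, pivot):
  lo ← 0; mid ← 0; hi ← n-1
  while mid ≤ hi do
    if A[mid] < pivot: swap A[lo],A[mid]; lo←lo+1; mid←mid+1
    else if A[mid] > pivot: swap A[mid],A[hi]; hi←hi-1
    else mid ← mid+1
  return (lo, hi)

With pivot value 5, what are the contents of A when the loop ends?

4 5 10 11 12 13 7 16 17 19 20 14

pivot = 5; lo=0, mid=0, hi=11
A[mid]=4<5: swap A[0],A[0]; lo=1,mid=1 → 4 14 7 10 11 12 13 5 16 17 19 20
A[mid]=14>5: swap A[1],A[11]; hi=10 → 4 20 7 10 11 12 13 5 16 17 19 14
A[mid]=20>5: swap A[1],A[10]; hi=9 → 4 19 7 10 11 12 13 5 16 17 20 14
A[mid]=19>5: swap A[1],A[9]; hi=8 → 4 17 7 10 11 12 13 5 16 19 20 14
A[mid]=17>5: swap A[1],A[8]; hi=7 → 4 16 7 10 11 12 13 5 17 19 20 14
A[mid]=16>5: swap A[1],A[7]; hi=6 → 4 5 7 10 11 12 13 16 17 19 20 14
A[mid]=5=5: mid=2
A[mid]=7>5: swap A[2],A[6]; hi=5 → 4 5 13 10 11 12 7 16 17 19 20 14
A[mid]=13>5: swap A[2],A[5]; hi=4 → 4 5 12 10 11 13 7 16 17 19 20 14
A[mid]=12>5: swap A[2],A[4]; hi=3 → 4 5 11 10 12 13 7 16 17 19 20 14
A[mid]=11>5: swap A[2],A[3]; hi=2 → 4 5 10 11 12 13 7 16 17 19 20 14
A[mid]=10>5: swap A[2],A[2]; hi=1 → 4 5 10 11 12 13 7 16 17 19 20 14
end: lo=1, hi=1; A = 4 5 10 11 12 13 7 16 17 19 20 14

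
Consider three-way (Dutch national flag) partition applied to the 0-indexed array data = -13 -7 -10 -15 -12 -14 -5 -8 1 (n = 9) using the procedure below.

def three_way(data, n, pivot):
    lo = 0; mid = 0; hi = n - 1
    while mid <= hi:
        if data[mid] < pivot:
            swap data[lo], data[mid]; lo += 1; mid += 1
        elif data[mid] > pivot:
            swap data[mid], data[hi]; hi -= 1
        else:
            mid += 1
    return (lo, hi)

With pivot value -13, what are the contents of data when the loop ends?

pivot = -13; lo=0, mid=0, hi=8
data[mid]=-13=-13: mid=1
data[mid]=-7>-13: swap data[1],data[8]; hi=7 → -13 1 -10 -15 -12 -14 -5 -8 -7
data[mid]=1>-13: swap data[1],data[7]; hi=6 → -13 -8 -10 -15 -12 -14 -5 1 -7
data[mid]=-8>-13: swap data[1],data[6]; hi=5 → -13 -5 -10 -15 -12 -14 -8 1 -7
data[mid]=-5>-13: swap data[1],data[5]; hi=4 → -13 -14 -10 -15 -12 -5 -8 1 -7
data[mid]=-14<-13: swap data[0],data[1]; lo=1,mid=2 → -14 -13 -10 -15 -12 -5 -8 1 -7
data[mid]=-10>-13: swap data[2],data[4]; hi=3 → -14 -13 -12 -15 -10 -5 -8 1 -7
data[mid]=-12>-13: swap data[2],data[3]; hi=2 → -14 -13 -15 -12 -10 -5 -8 1 -7
data[mid]=-15<-13: swap data[1],data[2]; lo=2,mid=3 → -14 -15 -13 -12 -10 -5 -8 1 -7
end: lo=2, hi=2; data = -14 -15 -13 -12 -10 -5 -8 1 -7

-14 -15 -13 -12 -10 -5 -8 1 -7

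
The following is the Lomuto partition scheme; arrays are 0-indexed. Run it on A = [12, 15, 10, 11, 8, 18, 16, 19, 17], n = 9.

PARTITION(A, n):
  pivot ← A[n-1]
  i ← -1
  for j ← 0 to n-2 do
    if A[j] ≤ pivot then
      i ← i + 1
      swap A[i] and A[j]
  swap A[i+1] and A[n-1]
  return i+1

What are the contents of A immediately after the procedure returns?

[12, 15, 10, 11, 8, 16, 17, 19, 18]

pivot = A[8] = 17; i = -1
j=0: A[0]=12 ≤ 17 → i=0, swap A[0],A[0] (no change) → [12, 15, 10, 11, 8, 18, 16, 19, 17]
j=1: A[1]=15 ≤ 17 → i=1, swap A[1],A[1] (no change) → [12, 15, 10, 11, 8, 18, 16, 19, 17]
j=2: A[2]=10 ≤ 17 → i=2, swap A[2],A[2] (no change) → [12, 15, 10, 11, 8, 18, 16, 19, 17]
j=3: A[3]=11 ≤ 17 → i=3, swap A[3],A[3] (no change) → [12, 15, 10, 11, 8, 18, 16, 19, 17]
j=4: A[4]=8 ≤ 17 → i=4, swap A[4],A[4] (no change) → [12, 15, 10, 11, 8, 18, 16, 19, 17]
j=5: A[5]=18 > 17 → no swap
j=6: A[6]=16 ≤ 17 → i=5, swap A[5],A[6] → [12, 15, 10, 11, 8, 16, 18, 19, 17]
j=7: A[7]=19 > 17 → no swap
final swap A[6],A[8] → [12, 15, 10, 11, 8, 16, 17, 19, 18]; return 6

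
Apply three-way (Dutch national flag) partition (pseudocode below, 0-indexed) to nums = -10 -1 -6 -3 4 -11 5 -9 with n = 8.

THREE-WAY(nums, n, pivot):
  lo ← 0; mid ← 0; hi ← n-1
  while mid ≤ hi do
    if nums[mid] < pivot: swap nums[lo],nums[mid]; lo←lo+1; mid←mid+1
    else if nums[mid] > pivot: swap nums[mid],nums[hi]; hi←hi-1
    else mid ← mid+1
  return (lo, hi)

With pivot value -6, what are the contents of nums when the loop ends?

lo=0 mid=0 hi=7
-10<-6: swap(0,0), lo=1 mid=1 ⇒ -10 -1 -6 -3 4 -11 5 -9
-1>-6: swap(1,7), hi=6 ⇒ -10 -9 -6 -3 4 -11 5 -1
-9<-6: swap(1,1), lo=2 mid=2 ⇒ -10 -9 -6 -3 4 -11 5 -1
-6=-6: mid=3
-3>-6: swap(3,6), hi=5 ⇒ -10 -9 -6 5 4 -11 -3 -1
5>-6: swap(3,5), hi=4 ⇒ -10 -9 -6 -11 4 5 -3 -1
-11<-6: swap(2,3), lo=3 mid=4 ⇒ -10 -9 -11 -6 4 5 -3 -1
4>-6: swap(4,4), hi=3 ⇒ -10 -9 -11 -6 4 5 -3 -1
done. lo=3 hi=3; nums=-10 -9 -11 -6 4 5 -3 -1

-10 -9 -11 -6 4 5 -3 -1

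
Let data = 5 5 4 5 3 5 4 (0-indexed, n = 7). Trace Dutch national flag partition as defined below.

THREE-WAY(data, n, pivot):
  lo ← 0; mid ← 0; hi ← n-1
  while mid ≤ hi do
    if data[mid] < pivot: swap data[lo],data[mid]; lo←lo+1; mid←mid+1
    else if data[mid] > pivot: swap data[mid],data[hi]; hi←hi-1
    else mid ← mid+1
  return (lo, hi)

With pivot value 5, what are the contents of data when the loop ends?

pivot = 5; lo=0, mid=0, hi=6
data[mid]=5=5: mid=1
data[mid]=5=5: mid=2
data[mid]=4<5: swap data[0],data[2]; lo=1,mid=3 → 4 5 5 5 3 5 4
data[mid]=5=5: mid=4
data[mid]=3<5: swap data[1],data[4]; lo=2,mid=5 → 4 3 5 5 5 5 4
data[mid]=5=5: mid=6
data[mid]=4<5: swap data[2],data[6]; lo=3,mid=7 → 4 3 4 5 5 5 5
end: lo=3, hi=6; data = 4 3 4 5 5 5 5

4 3 4 5 5 5 5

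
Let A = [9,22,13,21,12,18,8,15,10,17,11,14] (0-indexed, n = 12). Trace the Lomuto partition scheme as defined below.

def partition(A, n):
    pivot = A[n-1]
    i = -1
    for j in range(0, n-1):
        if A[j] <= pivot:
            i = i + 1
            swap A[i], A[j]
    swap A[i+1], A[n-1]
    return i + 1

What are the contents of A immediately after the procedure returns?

[9,13,12,8,10,11,14,15,22,17,18,21]

pivot = A[11] = 14; i = -1
j=0: A[0]=9 ≤ 14 → i=0, swap A[0],A[0] (no change) → [9,22,13,21,12,18,8,15,10,17,11,14]
j=1: A[1]=22 > 14 → no swap
j=2: A[2]=13 ≤ 14 → i=1, swap A[1],A[2] → [9,13,22,21,12,18,8,15,10,17,11,14]
j=3: A[3]=21 > 14 → no swap
j=4: A[4]=12 ≤ 14 → i=2, swap A[2],A[4] → [9,13,12,21,22,18,8,15,10,17,11,14]
j=5: A[5]=18 > 14 → no swap
j=6: A[6]=8 ≤ 14 → i=3, swap A[3],A[6] → [9,13,12,8,22,18,21,15,10,17,11,14]
j=7: A[7]=15 > 14 → no swap
j=8: A[8]=10 ≤ 14 → i=4, swap A[4],A[8] → [9,13,12,8,10,18,21,15,22,17,11,14]
j=9: A[9]=17 > 14 → no swap
j=10: A[10]=11 ≤ 14 → i=5, swap A[5],A[10] → [9,13,12,8,10,11,21,15,22,17,18,14]
final swap A[6],A[11] → [9,13,12,8,10,11,14,15,22,17,18,21]; return 6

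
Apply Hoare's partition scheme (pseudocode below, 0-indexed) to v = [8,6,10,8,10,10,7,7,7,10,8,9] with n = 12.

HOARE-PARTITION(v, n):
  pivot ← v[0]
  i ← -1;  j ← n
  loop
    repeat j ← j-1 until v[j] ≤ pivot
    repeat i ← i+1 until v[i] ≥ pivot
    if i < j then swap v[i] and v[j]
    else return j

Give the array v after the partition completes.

pivot=8
j stops at 10 (8), i stops at 0 (8); swap ⇒ [8,6,10,8,10,10,7,7,7,10,8,9]
j stops at 8 (7), i stops at 2 (10); swap ⇒ [8,6,7,8,10,10,7,7,10,10,8,9]
j stops at 7 (7), i stops at 3 (8); swap ⇒ [8,6,7,7,10,10,7,8,10,10,8,9]
j stops at 6 (7), i stops at 4 (10); swap ⇒ [8,6,7,7,7,10,10,8,10,10,8,9]
j stops at 4, i stops at 5; i≥j ⇒ return 4. v=[8,6,7,7,7,10,10,8,10,10,8,9]

[8,6,7,7,7,10,10,8,10,10,8,9]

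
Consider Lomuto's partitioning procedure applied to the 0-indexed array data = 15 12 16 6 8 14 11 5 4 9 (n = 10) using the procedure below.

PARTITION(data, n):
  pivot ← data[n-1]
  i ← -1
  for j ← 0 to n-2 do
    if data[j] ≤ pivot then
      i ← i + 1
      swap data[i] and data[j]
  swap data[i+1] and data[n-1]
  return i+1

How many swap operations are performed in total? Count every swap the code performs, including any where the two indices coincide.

5

pivot=9, i=-1
j=0: 15>9, skip
j=1: 12>9, skip
j=2: 16>9, skip
j=3: 6≤9, i=0, swap(0,3) ⇒ 6 12 16 15 8 14 11 5 4 9
j=4: 8≤9, i=1, swap(1,4) ⇒ 6 8 16 15 12 14 11 5 4 9
j=5: 14>9, skip
j=6: 11>9, skip
j=7: 5≤9, i=2, swap(2,7) ⇒ 6 8 5 15 12 14 11 16 4 9
j=8: 4≤9, i=3, swap(3,8) ⇒ 6 8 5 4 12 14 11 16 15 9
swap(4,9) ⇒ 6 8 5 4 9 14 11 16 15 12; return 4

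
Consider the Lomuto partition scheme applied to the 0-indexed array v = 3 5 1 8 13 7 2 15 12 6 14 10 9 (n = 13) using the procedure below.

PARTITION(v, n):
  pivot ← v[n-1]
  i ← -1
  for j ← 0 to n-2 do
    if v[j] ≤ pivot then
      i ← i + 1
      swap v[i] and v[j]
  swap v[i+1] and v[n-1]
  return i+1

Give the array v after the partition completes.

3 5 1 8 7 2 6 9 12 13 14 10 15

pivot=9, i=-1
j=0: 3≤9, i=0, swap(0,0) ⇒ 3 5 1 8 13 7 2 15 12 6 14 10 9
j=1: 5≤9, i=1, swap(1,1) ⇒ 3 5 1 8 13 7 2 15 12 6 14 10 9
j=2: 1≤9, i=2, swap(2,2) ⇒ 3 5 1 8 13 7 2 15 12 6 14 10 9
j=3: 8≤9, i=3, swap(3,3) ⇒ 3 5 1 8 13 7 2 15 12 6 14 10 9
j=4: 13>9, skip
j=5: 7≤9, i=4, swap(4,5) ⇒ 3 5 1 8 7 13 2 15 12 6 14 10 9
j=6: 2≤9, i=5, swap(5,6) ⇒ 3 5 1 8 7 2 13 15 12 6 14 10 9
j=7: 15>9, skip
j=8: 12>9, skip
j=9: 6≤9, i=6, swap(6,9) ⇒ 3 5 1 8 7 2 6 15 12 13 14 10 9
j=10: 14>9, skip
j=11: 10>9, skip
swap(7,12) ⇒ 3 5 1 8 7 2 6 9 12 13 14 10 15; return 7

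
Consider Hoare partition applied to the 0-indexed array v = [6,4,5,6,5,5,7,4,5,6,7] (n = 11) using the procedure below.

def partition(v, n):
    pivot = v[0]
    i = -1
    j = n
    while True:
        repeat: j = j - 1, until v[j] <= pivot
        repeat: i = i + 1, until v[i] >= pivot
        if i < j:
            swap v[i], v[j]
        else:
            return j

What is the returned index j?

6

pivot = v[0] = 6; i = -1, j = 11
j→9 (v[9]=6≤6), i→0 (v[0]=6≥6); i<j, swap → [6,4,5,6,5,5,7,4,5,6,7]
j→8 (v[8]=5≤6), i→3 (v[3]=6≥6); i<j, swap → [6,4,5,5,5,5,7,4,6,6,7]
j→7 (v[7]=4≤6), i→6 (v[6]=7≥6); i<j, swap → [6,4,5,5,5,5,4,7,6,6,7]
j→6, i→7; i≥j, return j=6. v = [6,4,5,5,5,5,4,7,6,6,7]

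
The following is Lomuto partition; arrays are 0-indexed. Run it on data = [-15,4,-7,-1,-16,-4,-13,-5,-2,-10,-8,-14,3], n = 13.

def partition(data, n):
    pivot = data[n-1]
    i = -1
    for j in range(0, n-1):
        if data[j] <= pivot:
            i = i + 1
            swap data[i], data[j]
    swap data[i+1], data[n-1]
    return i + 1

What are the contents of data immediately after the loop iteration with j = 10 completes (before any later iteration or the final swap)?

[-15,-7,-1,-16,-4,-13,-5,-2,-10,-8,4,-14,3]

pivot=3, i=-1
j=0: -15≤3, i=0, swap(0,0) ⇒ [-15,4,-7,-1,-16,-4,-13,-5,-2,-10,-8,-14,3]
j=1: 4>3, skip
j=2: -7≤3, i=1, swap(1,2) ⇒ [-15,-7,4,-1,-16,-4,-13,-5,-2,-10,-8,-14,3]
j=3: -1≤3, i=2, swap(2,3) ⇒ [-15,-7,-1,4,-16,-4,-13,-5,-2,-10,-8,-14,3]
j=4: -16≤3, i=3, swap(3,4) ⇒ [-15,-7,-1,-16,4,-4,-13,-5,-2,-10,-8,-14,3]
j=5: -4≤3, i=4, swap(4,5) ⇒ [-15,-7,-1,-16,-4,4,-13,-5,-2,-10,-8,-14,3]
j=6: -13≤3, i=5, swap(5,6) ⇒ [-15,-7,-1,-16,-4,-13,4,-5,-2,-10,-8,-14,3]
j=7: -5≤3, i=6, swap(6,7) ⇒ [-15,-7,-1,-16,-4,-13,-5,4,-2,-10,-8,-14,3]
j=8: -2≤3, i=7, swap(7,8) ⇒ [-15,-7,-1,-16,-4,-13,-5,-2,4,-10,-8,-14,3]
j=9: -10≤3, i=8, swap(8,9) ⇒ [-15,-7,-1,-16,-4,-13,-5,-2,-10,4,-8,-14,3]
j=10: -8≤3, i=9, swap(9,10) ⇒ [-15,-7,-1,-16,-4,-13,-5,-2,-10,-8,4,-14,3]
(after j=10) data = [-15,-7,-1,-16,-4,-13,-5,-2,-10,-8,4,-14,3]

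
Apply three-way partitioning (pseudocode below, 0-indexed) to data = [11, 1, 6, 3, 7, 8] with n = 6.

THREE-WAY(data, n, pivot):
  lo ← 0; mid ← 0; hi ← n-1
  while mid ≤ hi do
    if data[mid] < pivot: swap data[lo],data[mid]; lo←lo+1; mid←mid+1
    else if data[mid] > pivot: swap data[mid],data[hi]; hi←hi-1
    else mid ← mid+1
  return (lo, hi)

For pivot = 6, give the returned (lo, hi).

(2, 2)

pivot = 6; lo=0, mid=0, hi=5
data[mid]=11>6: swap data[0],data[5]; hi=4 → [8, 1, 6, 3, 7, 11]
data[mid]=8>6: swap data[0],data[4]; hi=3 → [7, 1, 6, 3, 8, 11]
data[mid]=7>6: swap data[0],data[3]; hi=2 → [3, 1, 6, 7, 8, 11]
data[mid]=3<6: swap data[0],data[0]; lo=1,mid=1 → [3, 1, 6, 7, 8, 11]
data[mid]=1<6: swap data[1],data[1]; lo=2,mid=2 → [3, 1, 6, 7, 8, 11]
data[mid]=6=6: mid=3
end: lo=2, hi=2; data = [3, 1, 6, 7, 8, 11]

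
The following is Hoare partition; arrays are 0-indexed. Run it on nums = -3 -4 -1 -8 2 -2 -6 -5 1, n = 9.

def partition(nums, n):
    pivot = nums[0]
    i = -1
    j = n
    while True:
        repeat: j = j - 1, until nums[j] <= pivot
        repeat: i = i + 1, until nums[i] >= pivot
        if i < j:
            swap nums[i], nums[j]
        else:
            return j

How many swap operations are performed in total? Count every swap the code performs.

pivot = nums[0] = -3; i = -1, j = 9
j→7 (nums[7]=-5≤-3), i→0 (nums[0]=-3≥-3); i<j, swap → -5 -4 -1 -8 2 -2 -6 -3 1
j→6 (nums[6]=-6≤-3), i→2 (nums[2]=-1≥-3); i<j, swap → -5 -4 -6 -8 2 -2 -1 -3 1
j→3, i→4; i≥j, return j=3. nums = -5 -4 -6 -8 2 -2 -1 -3 1

2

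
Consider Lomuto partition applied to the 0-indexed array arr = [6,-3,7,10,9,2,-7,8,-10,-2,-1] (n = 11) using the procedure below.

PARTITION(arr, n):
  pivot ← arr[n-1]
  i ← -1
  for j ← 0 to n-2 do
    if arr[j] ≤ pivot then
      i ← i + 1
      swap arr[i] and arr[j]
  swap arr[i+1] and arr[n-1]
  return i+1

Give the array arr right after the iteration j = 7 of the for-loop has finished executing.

[-3,-7,7,10,9,2,6,8,-10,-2,-1]

pivot = arr[10] = -1; i = -1
j=0: arr[0]=6 > -1 → no swap
j=1: arr[1]=-3 ≤ -1 → i=0, swap arr[0],arr[1] → [-3,6,7,10,9,2,-7,8,-10,-2,-1]
j=2: arr[2]=7 > -1 → no swap
j=3: arr[3]=10 > -1 → no swap
j=4: arr[4]=9 > -1 → no swap
j=5: arr[5]=2 > -1 → no swap
j=6: arr[6]=-7 ≤ -1 → i=1, swap arr[1],arr[6] → [-3,-7,7,10,9,2,6,8,-10,-2,-1]
j=7: arr[7]=8 > -1 → no swap
(after j=7) arr = [-3,-7,7,10,9,2,6,8,-10,-2,-1]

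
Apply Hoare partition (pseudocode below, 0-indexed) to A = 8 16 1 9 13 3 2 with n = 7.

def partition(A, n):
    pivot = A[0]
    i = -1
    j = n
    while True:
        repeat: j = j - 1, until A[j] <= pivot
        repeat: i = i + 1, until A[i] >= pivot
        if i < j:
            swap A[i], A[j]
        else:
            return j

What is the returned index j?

2

pivot = A[0] = 8; i = -1, j = 7
j→6 (A[6]=2≤8), i→0 (A[0]=8≥8); i<j, swap → 2 16 1 9 13 3 8
j→5 (A[5]=3≤8), i→1 (A[1]=16≥8); i<j, swap → 2 3 1 9 13 16 8
j→2, i→3; i≥j, return j=2. A = 2 3 1 9 13 16 8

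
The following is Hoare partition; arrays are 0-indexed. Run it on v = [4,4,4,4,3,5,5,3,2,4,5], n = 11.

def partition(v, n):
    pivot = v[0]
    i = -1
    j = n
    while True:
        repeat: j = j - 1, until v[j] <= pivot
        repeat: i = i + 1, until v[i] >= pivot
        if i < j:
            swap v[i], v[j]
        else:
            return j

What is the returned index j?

pivot = v[0] = 4; i = -1, j = 11
j→9 (v[9]=4≤4), i→0 (v[0]=4≥4); i<j, swap → [4,4,4,4,3,5,5,3,2,4,5]
j→8 (v[8]=2≤4), i→1 (v[1]=4≥4); i<j, swap → [4,2,4,4,3,5,5,3,4,4,5]
j→7 (v[7]=3≤4), i→2 (v[2]=4≥4); i<j, swap → [4,2,3,4,3,5,5,4,4,4,5]
j→4 (v[4]=3≤4), i→3 (v[3]=4≥4); i<j, swap → [4,2,3,3,4,5,5,4,4,4,5]
j→3, i→4; i≥j, return j=3. v = [4,2,3,3,4,5,5,4,4,4,5]

3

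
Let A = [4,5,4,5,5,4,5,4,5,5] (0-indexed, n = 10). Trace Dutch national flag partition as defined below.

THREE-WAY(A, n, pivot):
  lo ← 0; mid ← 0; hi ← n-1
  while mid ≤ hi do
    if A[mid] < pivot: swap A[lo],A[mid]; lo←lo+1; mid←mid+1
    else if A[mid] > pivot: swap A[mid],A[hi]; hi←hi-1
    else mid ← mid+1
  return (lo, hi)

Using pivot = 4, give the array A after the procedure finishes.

[4,4,4,4,5,5,5,5,5,5]

pivot = 4; lo=0, mid=0, hi=9
A[mid]=4=4: mid=1
A[mid]=5>4: swap A[1],A[9]; hi=8 → [4,5,4,5,5,4,5,4,5,5]
A[mid]=5>4: swap A[1],A[8]; hi=7 → [4,5,4,5,5,4,5,4,5,5]
A[mid]=5>4: swap A[1],A[7]; hi=6 → [4,4,4,5,5,4,5,5,5,5]
A[mid]=4=4: mid=2
A[mid]=4=4: mid=3
A[mid]=5>4: swap A[3],A[6]; hi=5 → [4,4,4,5,5,4,5,5,5,5]
A[mid]=5>4: swap A[3],A[5]; hi=4 → [4,4,4,4,5,5,5,5,5,5]
A[mid]=4=4: mid=4
A[mid]=5>4: swap A[4],A[4]; hi=3 → [4,4,4,4,5,5,5,5,5,5]
end: lo=0, hi=3; A = [4,4,4,4,5,5,5,5,5,5]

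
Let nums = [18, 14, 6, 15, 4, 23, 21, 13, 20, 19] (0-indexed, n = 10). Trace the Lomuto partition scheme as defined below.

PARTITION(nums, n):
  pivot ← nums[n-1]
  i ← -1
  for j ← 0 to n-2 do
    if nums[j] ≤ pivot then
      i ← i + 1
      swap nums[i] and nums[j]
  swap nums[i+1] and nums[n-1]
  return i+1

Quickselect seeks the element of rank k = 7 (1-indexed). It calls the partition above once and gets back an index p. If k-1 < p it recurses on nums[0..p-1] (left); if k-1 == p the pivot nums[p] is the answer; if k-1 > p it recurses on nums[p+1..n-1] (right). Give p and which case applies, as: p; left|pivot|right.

6; pivot

pivot=19, i=-1
j=0: 18≤19, i=0, swap(0,0) ⇒ [18, 14, 6, 15, 4, 23, 21, 13, 20, 19]
j=1: 14≤19, i=1, swap(1,1) ⇒ [18, 14, 6, 15, 4, 23, 21, 13, 20, 19]
j=2: 6≤19, i=2, swap(2,2) ⇒ [18, 14, 6, 15, 4, 23, 21, 13, 20, 19]
j=3: 15≤19, i=3, swap(3,3) ⇒ [18, 14, 6, 15, 4, 23, 21, 13, 20, 19]
j=4: 4≤19, i=4, swap(4,4) ⇒ [18, 14, 6, 15, 4, 23, 21, 13, 20, 19]
j=5: 23>19, skip
j=6: 21>19, skip
j=7: 13≤19, i=5, swap(5,7) ⇒ [18, 14, 6, 15, 4, 13, 21, 23, 20, 19]
j=8: 20>19, skip
swap(6,9) ⇒ [18, 14, 6, 15, 4, 13, 19, 23, 20, 21]; return 6
p = 6; k-1 = 6 == 6 ⇒ pivot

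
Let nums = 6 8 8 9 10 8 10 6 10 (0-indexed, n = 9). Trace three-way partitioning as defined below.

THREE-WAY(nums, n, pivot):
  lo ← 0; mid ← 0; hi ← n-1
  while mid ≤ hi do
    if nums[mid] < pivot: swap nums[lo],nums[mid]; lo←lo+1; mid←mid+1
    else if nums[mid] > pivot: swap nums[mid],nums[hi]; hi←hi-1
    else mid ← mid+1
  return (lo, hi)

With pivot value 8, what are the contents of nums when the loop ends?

pivot = 8; lo=0, mid=0, hi=8
nums[mid]=6<8: swap nums[0],nums[0]; lo=1,mid=1 → 6 8 8 9 10 8 10 6 10
nums[mid]=8=8: mid=2
nums[mid]=8=8: mid=3
nums[mid]=9>8: swap nums[3],nums[8]; hi=7 → 6 8 8 10 10 8 10 6 9
nums[mid]=10>8: swap nums[3],nums[7]; hi=6 → 6 8 8 6 10 8 10 10 9
nums[mid]=6<8: swap nums[1],nums[3]; lo=2,mid=4 → 6 6 8 8 10 8 10 10 9
nums[mid]=10>8: swap nums[4],nums[6]; hi=5 → 6 6 8 8 10 8 10 10 9
nums[mid]=10>8: swap nums[4],nums[5]; hi=4 → 6 6 8 8 8 10 10 10 9
nums[mid]=8=8: mid=5
end: lo=2, hi=4; nums = 6 6 8 8 8 10 10 10 9

6 6 8 8 8 10 10 10 9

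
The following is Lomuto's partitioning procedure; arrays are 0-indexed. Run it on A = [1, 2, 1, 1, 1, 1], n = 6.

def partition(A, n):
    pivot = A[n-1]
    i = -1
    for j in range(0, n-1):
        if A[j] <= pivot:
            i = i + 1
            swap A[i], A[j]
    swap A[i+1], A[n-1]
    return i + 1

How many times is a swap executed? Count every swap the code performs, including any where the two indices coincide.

5

pivot = A[5] = 1; i = -1
j=0: A[0]=1 ≤ 1 → i=0, swap A[0],A[0] (no change) → [1, 2, 1, 1, 1, 1]
j=1: A[1]=2 > 1 → no swap
j=2: A[2]=1 ≤ 1 → i=1, swap A[1],A[2] → [1, 1, 2, 1, 1, 1]
j=3: A[3]=1 ≤ 1 → i=2, swap A[2],A[3] → [1, 1, 1, 2, 1, 1]
j=4: A[4]=1 ≤ 1 → i=3, swap A[3],A[4] → [1, 1, 1, 1, 2, 1]
final swap A[4],A[5] → [1, 1, 1, 1, 1, 2]; return 4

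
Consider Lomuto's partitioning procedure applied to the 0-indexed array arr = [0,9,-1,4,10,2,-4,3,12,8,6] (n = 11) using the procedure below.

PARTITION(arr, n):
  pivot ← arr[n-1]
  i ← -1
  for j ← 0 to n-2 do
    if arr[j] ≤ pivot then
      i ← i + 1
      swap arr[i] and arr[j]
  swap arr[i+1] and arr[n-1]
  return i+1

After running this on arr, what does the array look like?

pivot=6, i=-1
j=0: 0≤6, i=0, swap(0,0) ⇒ [0,9,-1,4,10,2,-4,3,12,8,6]
j=1: 9>6, skip
j=2: -1≤6, i=1, swap(1,2) ⇒ [0,-1,9,4,10,2,-4,3,12,8,6]
j=3: 4≤6, i=2, swap(2,3) ⇒ [0,-1,4,9,10,2,-4,3,12,8,6]
j=4: 10>6, skip
j=5: 2≤6, i=3, swap(3,5) ⇒ [0,-1,4,2,10,9,-4,3,12,8,6]
j=6: -4≤6, i=4, swap(4,6) ⇒ [0,-1,4,2,-4,9,10,3,12,8,6]
j=7: 3≤6, i=5, swap(5,7) ⇒ [0,-1,4,2,-4,3,10,9,12,8,6]
j=8: 12>6, skip
j=9: 8>6, skip
swap(6,10) ⇒ [0,-1,4,2,-4,3,6,9,12,8,10]; return 6

[0,-1,4,2,-4,3,6,9,12,8,10]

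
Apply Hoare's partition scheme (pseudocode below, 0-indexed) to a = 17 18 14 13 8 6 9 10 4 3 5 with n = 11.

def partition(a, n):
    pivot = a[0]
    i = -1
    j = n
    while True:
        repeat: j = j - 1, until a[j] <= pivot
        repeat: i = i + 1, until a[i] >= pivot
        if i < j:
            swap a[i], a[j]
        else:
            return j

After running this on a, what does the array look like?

pivot = a[0] = 17; i = -1, j = 11
j→10 (a[10]=5≤17), i→0 (a[0]=17≥17); i<j, swap → 5 18 14 13 8 6 9 10 4 3 17
j→9 (a[9]=3≤17), i→1 (a[1]=18≥17); i<j, swap → 5 3 14 13 8 6 9 10 4 18 17
j→8, i→9; i≥j, return j=8. a = 5 3 14 13 8 6 9 10 4 18 17

5 3 14 13 8 6 9 10 4 18 17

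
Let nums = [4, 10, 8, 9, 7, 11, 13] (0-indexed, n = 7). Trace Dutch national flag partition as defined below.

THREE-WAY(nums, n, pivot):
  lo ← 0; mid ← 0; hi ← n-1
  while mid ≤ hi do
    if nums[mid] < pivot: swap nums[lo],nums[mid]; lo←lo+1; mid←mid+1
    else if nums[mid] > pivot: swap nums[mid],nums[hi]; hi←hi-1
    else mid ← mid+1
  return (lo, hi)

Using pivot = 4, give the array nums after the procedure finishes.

[4, 8, 9, 7, 11, 13, 10]

pivot = 4; lo=0, mid=0, hi=6
nums[mid]=4=4: mid=1
nums[mid]=10>4: swap nums[1],nums[6]; hi=5 → [4, 13, 8, 9, 7, 11, 10]
nums[mid]=13>4: swap nums[1],nums[5]; hi=4 → [4, 11, 8, 9, 7, 13, 10]
nums[mid]=11>4: swap nums[1],nums[4]; hi=3 → [4, 7, 8, 9, 11, 13, 10]
nums[mid]=7>4: swap nums[1],nums[3]; hi=2 → [4, 9, 8, 7, 11, 13, 10]
nums[mid]=9>4: swap nums[1],nums[2]; hi=1 → [4, 8, 9, 7, 11, 13, 10]
nums[mid]=8>4: swap nums[1],nums[1]; hi=0 → [4, 8, 9, 7, 11, 13, 10]
end: lo=0, hi=0; nums = [4, 8, 9, 7, 11, 13, 10]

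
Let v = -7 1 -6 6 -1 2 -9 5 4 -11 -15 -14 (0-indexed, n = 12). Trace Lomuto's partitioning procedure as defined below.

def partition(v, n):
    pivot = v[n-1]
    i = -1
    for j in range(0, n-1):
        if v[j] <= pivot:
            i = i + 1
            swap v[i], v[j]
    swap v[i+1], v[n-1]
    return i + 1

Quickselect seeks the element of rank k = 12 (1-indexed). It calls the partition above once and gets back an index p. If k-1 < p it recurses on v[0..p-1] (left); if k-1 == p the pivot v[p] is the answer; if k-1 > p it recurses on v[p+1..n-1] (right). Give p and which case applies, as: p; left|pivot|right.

1; right

pivot=-14, i=-1
j=0: -7>-14, skip
j=1: 1>-14, skip
j=2: -6>-14, skip
j=3: 6>-14, skip
j=4: -1>-14, skip
j=5: 2>-14, skip
j=6: -9>-14, skip
j=7: 5>-14, skip
j=8: 4>-14, skip
j=9: -11>-14, skip
j=10: -15≤-14, i=0, swap(0,10) ⇒ -15 1 -6 6 -1 2 -9 5 4 -11 -7 -14
swap(1,11) ⇒ -15 -14 -6 6 -1 2 -9 5 4 -11 -7 1; return 1
p = 1; k-1 = 11 > 1 ⇒ right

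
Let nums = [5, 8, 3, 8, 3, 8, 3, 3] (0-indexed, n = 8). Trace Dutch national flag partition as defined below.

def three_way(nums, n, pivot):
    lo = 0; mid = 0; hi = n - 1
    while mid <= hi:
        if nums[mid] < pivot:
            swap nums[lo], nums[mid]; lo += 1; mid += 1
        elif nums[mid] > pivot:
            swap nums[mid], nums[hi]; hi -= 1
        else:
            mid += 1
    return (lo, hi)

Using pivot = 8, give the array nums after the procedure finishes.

lo=0 mid=0 hi=7
5<8: swap(0,0), lo=1 mid=1 ⇒ [5, 8, 3, 8, 3, 8, 3, 3]
8=8: mid=2
3<8: swap(1,2), lo=2 mid=3 ⇒ [5, 3, 8, 8, 3, 8, 3, 3]
8=8: mid=4
3<8: swap(2,4), lo=3 mid=5 ⇒ [5, 3, 3, 8, 8, 8, 3, 3]
8=8: mid=6
3<8: swap(3,6), lo=4 mid=7 ⇒ [5, 3, 3, 3, 8, 8, 8, 3]
3<8: swap(4,7), lo=5 mid=8 ⇒ [5, 3, 3, 3, 3, 8, 8, 8]
done. lo=5 hi=7; nums=[5, 3, 3, 3, 3, 8, 8, 8]

[5, 3, 3, 3, 3, 8, 8, 8]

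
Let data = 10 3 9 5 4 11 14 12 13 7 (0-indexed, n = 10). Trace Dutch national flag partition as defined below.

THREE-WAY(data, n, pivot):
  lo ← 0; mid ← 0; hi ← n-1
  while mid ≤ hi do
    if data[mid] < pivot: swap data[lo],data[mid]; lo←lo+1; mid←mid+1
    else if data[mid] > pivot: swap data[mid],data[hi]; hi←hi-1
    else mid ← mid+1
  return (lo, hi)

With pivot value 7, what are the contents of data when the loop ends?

lo=0 mid=0 hi=9
10>7: swap(0,9), hi=8 ⇒ 7 3 9 5 4 11 14 12 13 10
7=7: mid=1
3<7: swap(0,1), lo=1 mid=2 ⇒ 3 7 9 5 4 11 14 12 13 10
9>7: swap(2,8), hi=7 ⇒ 3 7 13 5 4 11 14 12 9 10
13>7: swap(2,7), hi=6 ⇒ 3 7 12 5 4 11 14 13 9 10
12>7: swap(2,6), hi=5 ⇒ 3 7 14 5 4 11 12 13 9 10
14>7: swap(2,5), hi=4 ⇒ 3 7 11 5 4 14 12 13 9 10
11>7: swap(2,4), hi=3 ⇒ 3 7 4 5 11 14 12 13 9 10
4<7: swap(1,2), lo=2 mid=3 ⇒ 3 4 7 5 11 14 12 13 9 10
5<7: swap(2,3), lo=3 mid=4 ⇒ 3 4 5 7 11 14 12 13 9 10
done. lo=3 hi=3; data=3 4 5 7 11 14 12 13 9 10

3 4 5 7 11 14 12 13 9 10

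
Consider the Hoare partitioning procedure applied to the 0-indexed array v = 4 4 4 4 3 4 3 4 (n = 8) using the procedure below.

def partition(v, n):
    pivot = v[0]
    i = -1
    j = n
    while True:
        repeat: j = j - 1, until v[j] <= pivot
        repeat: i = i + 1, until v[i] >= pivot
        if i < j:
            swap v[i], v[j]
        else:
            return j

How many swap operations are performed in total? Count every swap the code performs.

pivot = v[0] = 4; i = -1, j = 8
j→7 (v[7]=4≤4), i→0 (v[0]=4≥4); i<j, swap → 4 4 4 4 3 4 3 4
j→6 (v[6]=3≤4), i→1 (v[1]=4≥4); i<j, swap → 4 3 4 4 3 4 4 4
j→5 (v[5]=4≤4), i→2 (v[2]=4≥4); i<j, swap → 4 3 4 4 3 4 4 4
j→4 (v[4]=3≤4), i→3 (v[3]=4≥4); i<j, swap → 4 3 4 3 4 4 4 4
j→3, i→4; i≥j, return j=3. v = 4 3 4 3 4 4 4 4

4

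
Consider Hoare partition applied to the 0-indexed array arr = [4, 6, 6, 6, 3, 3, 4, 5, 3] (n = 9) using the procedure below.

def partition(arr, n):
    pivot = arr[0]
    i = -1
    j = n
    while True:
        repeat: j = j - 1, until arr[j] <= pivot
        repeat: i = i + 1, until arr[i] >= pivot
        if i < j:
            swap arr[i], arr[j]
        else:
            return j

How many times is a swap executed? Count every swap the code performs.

pivot = arr[0] = 4; i = -1, j = 9
j→8 (arr[8]=3≤4), i→0 (arr[0]=4≥4); i<j, swap → [3, 6, 6, 6, 3, 3, 4, 5, 4]
j→6 (arr[6]=4≤4), i→1 (arr[1]=6≥4); i<j, swap → [3, 4, 6, 6, 3, 3, 6, 5, 4]
j→5 (arr[5]=3≤4), i→2 (arr[2]=6≥4); i<j, swap → [3, 4, 3, 6, 3, 6, 6, 5, 4]
j→4 (arr[4]=3≤4), i→3 (arr[3]=6≥4); i<j, swap → [3, 4, 3, 3, 6, 6, 6, 5, 4]
j→3, i→4; i≥j, return j=3. arr = [3, 4, 3, 3, 6, 6, 6, 5, 4]

4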